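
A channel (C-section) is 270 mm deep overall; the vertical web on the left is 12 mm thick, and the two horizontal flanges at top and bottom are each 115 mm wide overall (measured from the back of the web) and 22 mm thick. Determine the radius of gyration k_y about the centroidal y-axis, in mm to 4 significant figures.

Decompose the section into non-overlapping parts with the origin at the bottom-left of its bounding rectangle.
Web: 12 × 270, A = 3 240 mm², x = 6 mm, Ī = 38 880 mm⁴.
Top flange (beyond web): 103 × 22, A = 2 266 mm², x = 63.5 mm, Ī = 2 003 333 mm⁴.
Bottom flange (beyond web): 103 × 22, A = 2 266 mm², x = 63.5 mm, Ī = 2 003 333 mm⁴.
Centroid: x̄ = ΣA·x / ΣA = 39.5293 mm.
Transfer each piece to the centroidal y-axis using Ī + A·d² with d = x − 39.5293:
  web: d = -33.5293 mm → contributes +3 681 341 mm⁴
  top flange (beyond web): d = 23.9707 mm → contributes +3 305 360 mm⁴
  bottom flange (beyond web): d = 23.9707 mm → contributes +3 305 360 mm⁴
Total I = 10 292 061 mm⁴.
Radius of gyration: k = √(I/A) = √(10 292 061 / 7 772) = 36.3902 mm.

k_y ≈ 36.39 mm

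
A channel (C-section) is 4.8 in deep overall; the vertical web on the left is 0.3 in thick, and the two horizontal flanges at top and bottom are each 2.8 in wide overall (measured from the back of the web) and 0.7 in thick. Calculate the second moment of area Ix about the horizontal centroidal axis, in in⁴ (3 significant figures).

Break the section into simple shapes (no overlaps), measuring from the bottom-left corner of the bounding box.
Web: 0.3 × 4.8, A = 1.44 in², y = 2.4 in, Ī = 2.7648 in⁴.
Top flange (beyond web): 2.5 × 0.7, A = 1.75 in², y = 4.45 in, Ī = 0.071458 in⁴.
Bottom flange (beyond web): 2.5 × 0.7, A = 1.75 in², y = 0.35 in, Ī = 0.071458 in⁴.
By symmetry the centroid is at mid-height, ȳ = 2.4 in.
Transfer each piece to the horizontal centroidal axis using Ī + A·d² with d = y − 2.4:
  web: d = 0 in → contributes +2.7648 in⁴
  top flange (beyond web): d = 2.05 in → contributes +7.4258 in⁴
  bottom flange (beyond web): d = -2.05 in → contributes +7.4258 in⁴
Total I = 17.616 in⁴.

Ix ≈ 17.6 in⁴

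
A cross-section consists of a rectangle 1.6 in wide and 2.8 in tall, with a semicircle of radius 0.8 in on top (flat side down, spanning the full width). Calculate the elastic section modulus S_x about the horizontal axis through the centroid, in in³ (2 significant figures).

Split into non-overlapping primitives; take the origin at the lower-left of the bounding box.
Rectangular body: 1.6 × 2.8, A = 4.48 in², y = 1.4 in, Ī = 2.927 in⁴.
Semicircular cap: semicircle r = 0.8, A = 1.005 in², y = 3.14 in, Ī = 0.04496 in⁴.
Centroid: ȳ = ΣA·y / ΣA = 1.719 in.
Transfer each piece to the horizontal axis through the centroid using Ī + A·d² with d = y − 1.719:
  rectangular body: d = -0.3188 in → contributes +3.382 in⁴
  semicircular cap: d = 1.421 in → contributes +2.074 in⁴
Total I = 5.456 in⁴.
Extreme fibre distance c = 1.881 in; S = I/c = 2.901 in³.

S_x ≈ 2.9 in³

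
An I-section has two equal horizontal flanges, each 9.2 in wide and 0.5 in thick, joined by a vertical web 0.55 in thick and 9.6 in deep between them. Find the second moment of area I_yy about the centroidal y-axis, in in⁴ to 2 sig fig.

Decompose the section into non-overlapping parts with the origin at the bottom-left of its bounding rectangle.
Bottom flange: 9.2 × 0.5, A = 4.6 in², x = 4.6 in, Ī = 32.45 in⁴.
Web: 0.55 × 9.6, A = 5.28 in², x = 4.6 in, Ī = 0.1331 in⁴.
Top flange: 9.2 × 0.5, A = 4.6 in², x = 4.6 in, Ī = 32.45 in⁴.
By symmetry the centroid is at mid-width, x̄ = 4.6 in.
All pieces are centred on the centroidal y-axis, so I = ΣĪ = 65.02 in⁴.

I_yy ≈ 65 in⁴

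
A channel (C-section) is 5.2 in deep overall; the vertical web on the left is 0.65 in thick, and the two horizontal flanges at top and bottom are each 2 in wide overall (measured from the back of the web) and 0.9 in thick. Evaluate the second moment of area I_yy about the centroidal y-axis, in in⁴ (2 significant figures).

I_yy ≈ 1.9 in⁴

Split into non-overlapping primitives; take the origin at the lower-left of the bounding box.
Web: 0.65 × 5.2, A = 3.38 in², x = 0.325 in, Ī = 0.119 in⁴.
Top flange (beyond web): 1.35 × 0.9, A = 1.215 in², x = 1.325 in, Ī = 0.1845 in⁴.
Bottom flange (beyond web): 1.35 × 0.9, A = 1.215 in², x = 1.325 in, Ī = 0.1845 in⁴.
Centroid: x̄ = ΣA·x / ΣA = 0.7432 in.
Transfer each piece to the centroidal y-axis using Ī + A·d² with d = x − 0.7432:
  web: d = -0.4182 in → contributes +0.7103 in⁴
  top flange (beyond web): d = 0.5818 in → contributes +0.5957 in⁴
  bottom flange (beyond web): d = 0.5818 in → contributes +0.5957 in⁴
Total I = 1.902 in⁴.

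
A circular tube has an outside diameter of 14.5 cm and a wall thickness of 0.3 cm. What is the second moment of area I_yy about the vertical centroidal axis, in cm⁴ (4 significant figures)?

Treat the section as a set of non-overlapping primitives; coordinates are from the bounding-box lower-left.
Outer circle: ⌀14.5, A = 165.13 cm², x = 7.25 cm, Ī = 2169.91 cm⁴.
Bore (subtracted): ⌀13.9, A = 151.747 cm², x = 7.25 cm, Ī = 1832.44 cm⁴.
By symmetry the centroid is at mid-width, x̄ = 7.25 cm.
All pieces are centred on the vertical centroidal axis, so I = ΣĪ (holes subtracted) = 337.474 cm⁴.

I_yy ≈ 337.5 cm⁴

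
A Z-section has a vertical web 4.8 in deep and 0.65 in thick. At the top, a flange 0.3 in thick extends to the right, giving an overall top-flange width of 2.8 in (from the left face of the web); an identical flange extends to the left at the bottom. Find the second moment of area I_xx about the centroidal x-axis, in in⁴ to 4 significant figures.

Treat the section as a set of non-overlapping primitives; coordinates are from the bounding-box lower-left.
Web: 0.65 × 4.8, A = 3.12 in², y = 2.4 in, Ī = 5.9904 in⁴.
Top flange (beyond web): 2.15 × 0.3, A = 0.645 in², y = 4.65 in, Ī = 0.0048375 in⁴.
Bottom flange (beyond web): 2.15 × 0.3, A = 0.645 in², y = 0.15 in, Ī = 0.0048375 in⁴.
Centroid: ȳ = ΣA·y / ΣA = 2.4 in.
Transfer each piece to the centroidal x-axis using Ī + A·d² with d = y − 2.4:
  web: d = 0 in → contributes +5.9904 in⁴
  top flange (beyond web): d = 2.25 in → contributes +3.27015 in⁴
  bottom flange (beyond web): d = -2.25 in → contributes +3.27015 in⁴
Total I = 12.5307 in⁴.

I_xx ≈ 12.53 in⁴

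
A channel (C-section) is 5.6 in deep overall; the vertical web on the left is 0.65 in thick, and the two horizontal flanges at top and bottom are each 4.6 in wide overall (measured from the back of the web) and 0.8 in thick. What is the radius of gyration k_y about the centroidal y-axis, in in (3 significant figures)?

k_y ≈ 1.44 in

Split into non-overlapping primitives; take the origin at the lower-left of the bounding box.
Web: 0.65 × 5.6, A = 3.64 in², x = 0.325 in, Ī = 0.12816 in⁴.
Top flange (beyond web): 3.95 × 0.8, A = 3.16 in², x = 2.625 in, Ī = 4.1087 in⁴.
Bottom flange (beyond web): 3.95 × 0.8, A = 3.16 in², x = 2.625 in, Ī = 4.1087 in⁴.
Centroid: x̄ = ΣA·x / ΣA = 1.7844 in.
Transfer each piece to the centroidal y-axis using Ī + A·d² with d = x − 1.7844:
  web: d = -1.4594 in → contributes +7.8812 in⁴
  top flange (beyond web): d = 0.84056 in → contributes +6.3413 in⁴
  bottom flange (beyond web): d = 0.84056 in → contributes +6.3413 in⁴
Total I = 20.564 in⁴.
Radius of gyration: k = √(I/A) = √(20.564 / 9.96) = 1.4369 in.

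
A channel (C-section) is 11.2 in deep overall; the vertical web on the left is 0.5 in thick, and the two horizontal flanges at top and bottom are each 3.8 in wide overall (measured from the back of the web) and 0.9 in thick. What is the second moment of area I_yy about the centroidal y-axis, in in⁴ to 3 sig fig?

I_yy ≈ 15.9 in⁴

Split into non-overlapping primitives; take the origin at the lower-left of the bounding box.
Web: 0.5 × 11.2, A = 5.6 in², x = 0.25 in, Ī = 0.11667 in⁴.
Top flange (beyond web): 3.3 × 0.9, A = 2.97 in², x = 2.15 in, Ī = 2.6953 in⁴.
Bottom flange (beyond web): 3.3 × 0.9, A = 2.97 in², x = 2.15 in, Ī = 2.6953 in⁴.
Centroid: x̄ = ΣA·x / ΣA = 1.228 in.
Transfer each piece to the centroidal y-axis using Ī + A·d² with d = x − 1.228:
  web: d = -0.97799 in → contributes +5.4729 in⁴
  top flange (beyond web): d = 0.92201 in → contributes +5.2201 in⁴
  bottom flange (beyond web): d = 0.92201 in → contributes +5.2201 in⁴
Total I = 15.913 in⁴.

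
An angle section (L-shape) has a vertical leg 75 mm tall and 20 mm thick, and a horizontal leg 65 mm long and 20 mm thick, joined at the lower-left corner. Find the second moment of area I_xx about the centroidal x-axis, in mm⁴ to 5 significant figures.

Split into non-overlapping primitives; take the origin at the lower-left of the bounding box.
Vertical leg: 20 × 75, A = 1 500 mm², y = 37.5 mm, Ī = 703 125 mm⁴.
Horizontal leg (remainder): 45 × 20, A = 900 mm², y = 10 mm, Ī = 30 000 mm⁴.
Centroid: ȳ = ΣA·y / ΣA = 27.1875 mm.
Transfer each piece to the centroidal x-axis using Ī + A·d² with d = y − 27.1875:
  vertical leg: d = 10.3125 mm → contributes +862646.5 mm⁴
  horizontal leg (remainder): d = -17.1875 mm → contributes +295869.1 mm⁴
Total I = 1 158 516 mm⁴.

I_xx ≈ 1.1585 × 10⁶ mm⁴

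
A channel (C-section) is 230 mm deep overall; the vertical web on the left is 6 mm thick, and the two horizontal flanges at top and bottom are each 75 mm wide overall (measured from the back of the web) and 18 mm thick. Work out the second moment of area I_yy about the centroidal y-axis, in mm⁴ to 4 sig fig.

Break the section into simple shapes (no overlaps), measuring from the bottom-left corner of the bounding box.
Web: 6 × 230, A = 1 380 mm², x = 3 mm, Ī = 4 140 mm⁴.
Top flange (beyond web): 69 × 18, A = 1 242 mm², x = 40.5 mm, Ī = 492 764 mm⁴.
Bottom flange (beyond web): 69 × 18, A = 1 242 mm², x = 40.5 mm, Ī = 492 764 mm⁴.
Centroid: x̄ = ΣA·x / ΣA = 27.1071 mm.
Transfer each piece to the centroidal y-axis using Ī + A·d² with d = x − 27.1071:
  web: d = -24.1071 mm → contributes +806 133 mm⁴
  top flange (beyond web): d = 13.3929 mm → contributes +715 539 mm⁴
  bottom flange (beyond web): d = 13.3929 mm → contributes +715 539 mm⁴
Total I = 2 237 212 mm⁴.

I_yy ≈ 2.237 × 10⁶ mm⁴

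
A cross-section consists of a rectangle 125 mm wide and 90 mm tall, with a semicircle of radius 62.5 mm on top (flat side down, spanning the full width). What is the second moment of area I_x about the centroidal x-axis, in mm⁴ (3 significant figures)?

Decompose the section into non-overlapping parts with the origin at the bottom-left of its bounding rectangle.
Rectangular body: 125 × 90, A = 11 250 mm², y = 45 mm, Ī = 7 593 750 mm⁴.
Semicircular cap: semicircle r = 62.5, A = 6135.9 mm², y = 116.53 mm, Ī = 1 674 758 mm⁴.
Centroid: ȳ = ΣA·y / ΣA = 70.243 mm.
Transfer each piece to the centroidal x-axis using Ī + A·d² with d = y − 70.243:
  rectangular body: d = -25.243 mm → contributes +14 762 486 mm⁴
  semicircular cap: d = 46.283 mm → contributes +14 818 384 mm⁴
Total I = 29 580 870 mm⁴.

I_x ≈ 2.96 × 10⁷ mm⁴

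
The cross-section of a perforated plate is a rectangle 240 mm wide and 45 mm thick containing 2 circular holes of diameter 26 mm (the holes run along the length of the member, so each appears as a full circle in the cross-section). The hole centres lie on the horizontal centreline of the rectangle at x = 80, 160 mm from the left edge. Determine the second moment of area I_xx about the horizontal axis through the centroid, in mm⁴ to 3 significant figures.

I_xx ≈ 1.78 × 10⁶ mm⁴

Decompose the section into non-overlapping parts with the origin at the bottom-left of its bounding rectangle.
Plate: 240 × 45, A = 10 800 mm², y = 22.5 mm, Ī = 1 822 500 mm⁴.
Hole 1 (subtracted): ⌀26, A = 530.93 mm², y = 22.5 mm, Ī = 22 432 mm⁴.
Hole 2 (subtracted): ⌀26, A = 530.93 mm², y = 22.5 mm, Ī = 22 432 mm⁴.
By symmetry the centroid is at mid-height, ȳ = 22.5 mm.
All pieces are centred on the horizontal axis through the centroid, so I = ΣĪ (holes subtracted) = 1 777 636 mm⁴.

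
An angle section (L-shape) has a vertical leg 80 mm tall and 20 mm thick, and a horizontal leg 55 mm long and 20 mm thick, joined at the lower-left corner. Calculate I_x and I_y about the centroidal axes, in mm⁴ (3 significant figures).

I_x ≈ 1.31 × 10⁶ mm⁴, I_y ≈ 4.93 × 10⁵ mm⁴

Break the section into simple shapes (no overlaps), measuring from the bottom-left corner of the bounding box.
Vertical leg: 20 × 80, A = 1 600 mm², y = 40 mm, Ī = 853 333 mm⁴.
Horizontal leg (remainder): 35 × 20, A = 700 mm², y = 10 mm, Ī = 23 333 mm⁴.
Centroid: ȳ = ΣA·y / ΣA = 30.87 mm.
Transfer each piece to the centroidal x-axis using Ī + A·d² with d = y − 30.87:
  vertical leg: d = 9.1304 mm → contributes +986 717 mm⁴
  horizontal leg (remainder): d = -20.87 mm → contributes +328 210 mm⁴
Total I = 1 314 928 mm⁴.
For the y-axis: x̄ = 18.37 mm.
Repeating about the centroidal y-axis gives I_y = 493 053 mm⁴.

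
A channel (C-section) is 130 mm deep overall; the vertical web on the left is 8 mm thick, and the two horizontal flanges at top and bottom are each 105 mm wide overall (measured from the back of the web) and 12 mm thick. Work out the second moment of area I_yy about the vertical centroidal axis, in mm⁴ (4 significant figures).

I_yy ≈ 3.812 × 10⁶ mm⁴

Split into non-overlapping primitives; take the origin at the lower-left of the bounding box.
Web: 8 × 130, A = 1 040 mm², x = 4 mm, Ī = 5546.67 mm⁴.
Top flange (beyond web): 97 × 12, A = 1 164 mm², x = 56.5 mm, Ī = 912 673 mm⁴.
Bottom flange (beyond web): 97 × 12, A = 1 164 mm², x = 56.5 mm, Ī = 912 673 mm⁴.
Centroid: x̄ = ΣA·x / ΣA = 40.2886 mm.
Transfer each piece to the vertical centroidal axis using Ī + A·d² with d = x − 40.2886:
  web: d = -36.2886 mm → contributes +1 375 084 mm⁴
  top flange (beyond web): d = 16.2114 mm → contributes +1 218 583 mm⁴
  bottom flange (beyond web): d = 16.2114 mm → contributes +1 218 583 mm⁴
Total I = 3 812 250 mm⁴.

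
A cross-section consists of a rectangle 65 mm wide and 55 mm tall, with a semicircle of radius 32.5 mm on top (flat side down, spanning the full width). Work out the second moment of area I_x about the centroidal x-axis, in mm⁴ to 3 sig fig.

Break the section into simple shapes (no overlaps), measuring from the bottom-left corner of the bounding box.
Rectangular body: 65 × 55, A = 3 575 mm², y = 27.5 mm, Ī = 901 198 mm⁴.
Semicircular cap: semicircle r = 32.5, A = 1659.2 mm², y = 68.793 mm, Ī = 122 452 mm⁴.
Centroid: ȳ = ΣA·y / ΣA = 40.589 mm.
Transfer each piece to the centroidal x-axis using Ī + A·d² with d = y − 40.589:
  rectangular body: d = -13.089 mm → contributes +1 513 715 mm⁴
  semicircular cap: d = 28.204 mm → contributes +1 442 250 mm⁴
Total I = 2 955 965 mm⁴.

I_x ≈ 2.96 × 10⁶ mm⁴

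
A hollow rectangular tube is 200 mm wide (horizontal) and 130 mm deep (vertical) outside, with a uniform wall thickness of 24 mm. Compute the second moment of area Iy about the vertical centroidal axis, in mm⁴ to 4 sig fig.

Split into non-overlapping primitives; take the origin at the lower-left of the bounding box.
Outer rectangle: 200 × 130, A = 26 000 mm², x = 100 mm, Ī = 86 666 667 mm⁴.
Inner void (subtracted): 152 × 82, A = 12 464 mm², x = 100 mm, Ī = 23 997 355 mm⁴.
By symmetry the centroid is at mid-width, x̄ = 100 mm.
All pieces are centred on the vertical centroidal axis, so I = ΣĪ (holes subtracted) = 62 669 312 mm⁴.

Iy ≈ 6.267 × 10⁷ mm⁴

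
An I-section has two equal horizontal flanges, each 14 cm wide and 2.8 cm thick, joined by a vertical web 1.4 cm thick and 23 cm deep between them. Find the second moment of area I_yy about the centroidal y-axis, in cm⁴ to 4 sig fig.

Split into non-overlapping primitives; take the origin at the lower-left of the bounding box.
Bottom flange: 14 × 2.8, A = 39.2 cm², x = 7 cm, Ī = 640.267 cm⁴.
Web: 1.4 × 23, A = 32.2 cm², x = 7 cm, Ī = 5.25933 cm⁴.
Top flange: 14 × 2.8, A = 39.2 cm², x = 7 cm, Ī = 640.267 cm⁴.
By symmetry the centroid is at mid-width, x̄ = 7 cm.
All pieces are centred on the centroidal y-axis, so I = ΣĪ = 1285.79 cm⁴.

I_yy ≈ 1286 cm⁴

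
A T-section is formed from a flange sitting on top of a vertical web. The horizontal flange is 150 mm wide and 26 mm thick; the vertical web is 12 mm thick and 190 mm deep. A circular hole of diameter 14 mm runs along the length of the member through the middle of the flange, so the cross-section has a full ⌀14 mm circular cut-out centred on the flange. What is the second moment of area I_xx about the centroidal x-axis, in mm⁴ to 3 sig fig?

Treat the section as a set of non-overlapping primitives; coordinates are from the bounding-box lower-left.
Flange: 150 × 26, A = 3 900 mm², y = 203 mm, Ī = 219 700 mm⁴.
Web: 12 × 190, A = 2 280 mm², y = 95 mm, Ī = 6 859 000 mm⁴.
Hole (subtracted): ⌀14, A = 153.94 mm², y = 203 mm, Ī = 1885.7 mm⁴.
Centroid: ȳ = ΣA·y / ΣA = 162.14 mm.
Transfer each piece to the centroidal x-axis using Ī + A·d² with d = y − 162.14:
  flange: d = 40.863 mm → contributes +6 731 704 mm⁴
  web: d = -67.137 mm → contributes +17 135 970 mm⁴
  hole: d = 40.863 mm → contributes −258 923 mm⁴
Total I = 23 608 750 mm⁴.

I_xx ≈ 2.36 × 10⁷ mm⁴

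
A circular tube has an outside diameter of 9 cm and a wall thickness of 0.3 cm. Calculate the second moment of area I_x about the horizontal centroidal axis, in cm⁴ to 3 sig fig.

Decompose the section into non-overlapping parts with the origin at the bottom-left of its bounding rectangle.
Outer circle: ⌀9, A = 63.617 cm², y = 4.5 cm, Ī = 322.06 cm⁴.
Bore (subtracted): ⌀8.4, A = 55.418 cm², y = 4.5 cm, Ī = 244.39 cm⁴.
By symmetry the centroid is at mid-height, ȳ = 4.5 cm.
All pieces are centred on the horizontal centroidal axis, so I = ΣĪ (holes subtracted) = 77.67 cm⁴.

I_x ≈ 77.7 cm⁴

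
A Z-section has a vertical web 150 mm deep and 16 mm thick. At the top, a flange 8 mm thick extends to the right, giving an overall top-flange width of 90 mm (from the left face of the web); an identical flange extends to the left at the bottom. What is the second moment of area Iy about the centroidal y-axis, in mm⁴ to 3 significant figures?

Break the section into simple shapes (no overlaps), measuring from the bottom-left corner of the bounding box.
Web: 16 × 150, A = 2 400 mm², x = 82 mm, Ī = 51 200 mm⁴.
Top flange (beyond web): 74 × 8, A = 592 mm², x = 127 mm, Ī = 270 149 mm⁴.
Bottom flange (beyond web): 74 × 8, A = 592 mm², x = 37 mm, Ī = 270 149 mm⁴.
Centroid: x̄ = ΣA·x / ΣA = 82 mm.
Transfer each piece to the centroidal y-axis using Ī + A·d² with d = x − 82:
  web: d = 0 mm → contributes +51 200 mm⁴
  top flange (beyond web): d = 45 mm → contributes +1 468 949 mm⁴
  bottom flange (beyond web): d = -45 mm → contributes +1 468 949 mm⁴
Total I = 2 989 099 mm⁴.

Iy ≈ 2.99 × 10⁶ mm⁴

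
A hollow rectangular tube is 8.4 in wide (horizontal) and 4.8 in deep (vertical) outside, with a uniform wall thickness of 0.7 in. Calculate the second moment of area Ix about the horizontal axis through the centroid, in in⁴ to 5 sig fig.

Ix ≈ 54.487 in⁴

Treat the section as a set of non-overlapping primitives; coordinates are from the bounding-box lower-left.
Outer rectangle: 8.4 × 4.8, A = 40.32 in², y = 2.4 in, Ī = 77.4144 in⁴.
Inner void (subtracted): 7 × 3.4, A = 23.8 in², y = 2.4 in, Ī = 22.92733 in⁴.
By symmetry the centroid is at mid-height, ȳ = 2.4 in.
All pieces are centred on the horizontal axis through the centroid, so I = ΣĪ (holes subtracted) = 54.48707 in⁴.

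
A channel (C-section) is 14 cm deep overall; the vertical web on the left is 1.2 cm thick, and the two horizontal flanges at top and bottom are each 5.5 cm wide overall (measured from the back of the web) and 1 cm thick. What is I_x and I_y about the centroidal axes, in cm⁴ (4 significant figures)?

I_x ≈ 638.5 cm⁴, I_y ≈ 58.28 cm⁴

Treat the section as a set of non-overlapping primitives; coordinates are from the bounding-box lower-left.
Web: 1.2 × 14, A = 16.8 cm², y = 7 cm, Ī = 274.4 cm⁴.
Top flange (beyond web): 4.3 × 1, A = 4.3 cm², y = 13.5 cm, Ī = 0.358333 cm⁴.
Bottom flange (beyond web): 4.3 × 1, A = 4.3 cm², y = 0.5 cm, Ī = 0.358333 cm⁴.
By symmetry the centroid is at mid-height, ȳ = 7 cm.
Transfer each piece to the centroidal x-axis using Ī + A·d² with d = y − 7:
  web: d = 0 cm → contributes +274.4 cm⁴
  top flange (beyond web): d = 6.5 cm → contributes +182.033 cm⁴
  bottom flange (beyond web): d = -6.5 cm → contributes +182.033 cm⁴
Total I = 638.467 cm⁴.
For the y-axis: x̄ = 1.5311 cm.
Repeating about the centroidal y-axis gives I_y = 58.2841 cm⁴.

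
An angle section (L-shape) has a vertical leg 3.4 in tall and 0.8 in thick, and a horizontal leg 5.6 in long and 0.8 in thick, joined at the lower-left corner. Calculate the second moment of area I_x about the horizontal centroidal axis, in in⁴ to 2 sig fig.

Break the section into simple shapes (no overlaps), measuring from the bottom-left corner of the bounding box.
Vertical leg: 0.8 × 3.4, A = 2.72 in², y = 1.7 in, Ī = 2.62 in⁴.
Horizontal leg (remainder): 4.8 × 0.8, A = 3.84 in², y = 0.4 in, Ī = 0.2048 in⁴.
Centroid: ȳ = ΣA·y / ΣA = 0.939 in.
Transfer each piece to the horizontal centroidal axis using Ī + A·d² with d = y − 0.939:
  vertical leg: d = 0.761 in → contributes +4.195 in⁴
  horizontal leg (remainder): d = -0.539 in → contributes +1.321 in⁴
Total I = 5.516 in⁴.

I_x ≈ 5.5 in⁴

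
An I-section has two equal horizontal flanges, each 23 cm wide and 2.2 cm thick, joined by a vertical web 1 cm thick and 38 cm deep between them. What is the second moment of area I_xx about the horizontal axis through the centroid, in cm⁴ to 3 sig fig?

Decompose the section into non-overlapping parts with the origin at the bottom-left of its bounding rectangle.
Bottom flange: 23 × 2.2, A = 50.6 cm², y = 1.1 cm, Ī = 20.409 cm⁴.
Web: 1 × 38, A = 38 cm², y = 21.2 cm, Ī = 4572.7 cm⁴.
Top flange: 23 × 2.2, A = 50.6 cm², y = 41.3 cm, Ī = 20.409 cm⁴.
By symmetry the centroid is at mid-height, ȳ = 21.2 cm.
Transfer each piece to the horizontal axis through the centroid using Ī + A·d² with d = y − 21.2:
  bottom flange: d = -20.1 cm → contributes +20 463 cm⁴
  web: d = 0 cm → contributes +4572.7 cm⁴
  top flange: d = 20.1 cm → contributes +20 463 cm⁴
Total I = 45 499 cm⁴.

I_xx ≈ 4.55 × 10⁴ cm⁴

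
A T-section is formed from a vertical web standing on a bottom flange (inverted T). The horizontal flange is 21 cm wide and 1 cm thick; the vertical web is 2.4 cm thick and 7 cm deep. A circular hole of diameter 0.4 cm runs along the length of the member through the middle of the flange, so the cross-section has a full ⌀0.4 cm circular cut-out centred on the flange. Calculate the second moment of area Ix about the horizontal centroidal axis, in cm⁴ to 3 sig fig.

Ix ≈ 219 cm⁴

Break the section into simple shapes (no overlaps), measuring from the bottom-left corner of the bounding box.
Flange: 21 × 1, A = 21 cm², y = 0.5 cm, Ī = 1.75 cm⁴.
Web: 2.4 × 7, A = 16.8 cm², y = 4.5 cm, Ī = 68.6 cm⁴.
Hole (subtracted): ⌀0.4, A = 0.12566 cm², y = 0.5 cm, Ī = 0.0012566 cm⁴.
Centroid: ȳ = ΣA·y / ΣA = 2.2837 cm.
Transfer each piece to the horizontal centroidal axis using Ī + A·d² with d = y − 2.2837:
  flange: d = -1.7837 cm → contributes +68.564 cm⁴
  web: d = 2.2163 cm → contributes +151.12 cm⁴
  hole: d = -1.7837 cm → contributes −0.40107 cm⁴
Total I = 219.28 cm⁴.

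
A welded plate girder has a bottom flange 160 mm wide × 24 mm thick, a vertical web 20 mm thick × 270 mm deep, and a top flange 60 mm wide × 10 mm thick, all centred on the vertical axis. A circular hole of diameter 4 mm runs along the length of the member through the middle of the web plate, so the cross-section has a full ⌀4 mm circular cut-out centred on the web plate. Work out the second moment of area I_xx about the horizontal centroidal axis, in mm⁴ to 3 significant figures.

I_xx ≈ 1.04 × 10⁸ mm⁴

Split into non-overlapping primitives; take the origin at the lower-left of the bounding box.
Bottom plate: 160 × 24, A = 3 840 mm², y = 12 mm, Ī = 184 320 mm⁴.
Web plate: 20 × 270, A = 5 400 mm², y = 159 mm, Ī = 32 805 000 mm⁴.
Top plate: 60 × 10, A = 600 mm², y = 299 mm, Ī = 5 000 mm⁴.
Hole (subtracted): ⌀4, A = 12.566 mm², y = 159 mm, Ī = 12.566 mm⁴.
Centroid: ȳ = ΣA·y / ΣA = 110.11 mm.
Transfer each piece to the horizontal centroidal axis using Ī + A·d² with d = y − 110.11:
  bottom plate: d = -98.108 mm → contributes +37 145 231 mm⁴
  web plate: d = 48.892 mm → contributes +45 713 154 mm⁴
  top plate: d = 188.89 mm → contributes +21 413 046 mm⁴
  hole: d = 48.892 mm → contributes −30 051 mm⁴
Total I = 104 241 380 mm⁴.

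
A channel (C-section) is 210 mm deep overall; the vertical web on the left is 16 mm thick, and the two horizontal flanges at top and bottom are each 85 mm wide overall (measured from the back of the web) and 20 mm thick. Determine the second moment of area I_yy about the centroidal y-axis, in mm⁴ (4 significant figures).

Split into non-overlapping primitives; take the origin at the lower-left of the bounding box.
Web: 16 × 210, A = 3 360 mm², x = 8 mm, Ī = 71 680 mm⁴.
Top flange (beyond web): 69 × 20, A = 1 380 mm², x = 50.5 mm, Ī = 547 515 mm⁴.
Bottom flange (beyond web): 69 × 20, A = 1 380 mm², x = 50.5 mm, Ī = 547 515 mm⁴.
Centroid: x̄ = ΣA·x / ΣA = 27.1667 mm.
Transfer each piece to the centroidal y-axis using Ī + A·d² with d = x − 27.1667:
  web: d = -19.1667 mm → contributes +1 306 013 mm⁴
  top flange (beyond web): d = 23.3333 mm → contributes +1 298 848 mm⁴
  bottom flange (beyond web): d = 23.3333 mm → contributes +1 298 848 mm⁴
Total I = 3 903 710 mm⁴.

I_yy ≈ 3.904 × 10⁶ mm⁴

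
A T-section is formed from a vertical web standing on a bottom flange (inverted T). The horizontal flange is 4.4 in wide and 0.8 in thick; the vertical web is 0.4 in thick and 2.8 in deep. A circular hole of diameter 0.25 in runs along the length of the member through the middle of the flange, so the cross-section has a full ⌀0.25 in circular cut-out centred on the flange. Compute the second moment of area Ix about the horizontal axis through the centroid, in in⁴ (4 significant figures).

Ix ≈ 3.663 in⁴

Break the section into simple shapes (no overlaps), measuring from the bottom-left corner of the bounding box.
Flange: 4.4 × 0.8, A = 3.52 in², y = 0.4 in, Ī = 0.187733 in⁴.
Web: 0.4 × 2.8, A = 1.12 in², y = 2.2 in, Ī = 0.731733 in⁴.
Hole (subtracted): ⌀0.25, A = 0.0490874 in², y = 0.4 in, Ī = 0.000191748 in⁴.
Centroid: ȳ = ΣA·y / ΣA = 0.839128 in.
Transfer each piece to the horizontal axis through the centroid using Ī + A·d² with d = y − 0.839128:
  flange: d = -0.439128 in → contributes +0.866508 in⁴
  web: d = 1.36087 in → contributes +2.80594 in⁴
  hole: d = -0.439128 in → contributes −0.00965745 in⁴
Total I = 3.66279 in⁴.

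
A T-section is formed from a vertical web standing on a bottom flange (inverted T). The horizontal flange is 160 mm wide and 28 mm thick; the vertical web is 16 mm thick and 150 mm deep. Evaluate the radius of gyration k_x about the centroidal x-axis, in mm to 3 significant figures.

k_x ≈ 50.0 mm

Decompose the section into non-overlapping parts with the origin at the bottom-left of its bounding rectangle.
Flange: 160 × 28, A = 4 480 mm², y = 14 mm, Ī = 292 693 mm⁴.
Web: 16 × 150, A = 2 400 mm², y = 103 mm, Ī = 4 500 000 mm⁴.
Centroid: ȳ = ΣA·y / ΣA = 45.047 mm.
Transfer each piece to the centroidal x-axis using Ī + A·d² with d = y − 45.047:
  flange: d = -31.047 mm → contributes +4 610 902 mm⁴
  web: d = 57.953 mm → contributes +12 560 656 mm⁴
Total I = 17 171 558 mm⁴.
Radius of gyration: k = √(I/A) = √(17 171 558 / 6 880) = 49.959 mm.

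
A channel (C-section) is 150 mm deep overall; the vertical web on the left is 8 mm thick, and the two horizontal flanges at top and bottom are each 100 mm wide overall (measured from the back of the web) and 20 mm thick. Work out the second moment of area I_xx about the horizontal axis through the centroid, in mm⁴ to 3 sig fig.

Decompose the section into non-overlapping parts with the origin at the bottom-left of its bounding rectangle.
Web: 8 × 150, A = 1 200 mm², y = 75 mm, Ī = 2 250 000 mm⁴.
Top flange (beyond web): 92 × 20, A = 1 840 mm², y = 140 mm, Ī = 61 333 mm⁴.
Bottom flange (beyond web): 92 × 20, A = 1 840 mm², y = 10 mm, Ī = 61 333 mm⁴.
By symmetry the centroid is at mid-height, ȳ = 75 mm.
Transfer each piece to the horizontal axis through the centroid using Ī + A·d² with d = y − 75:
  web: d = 0 mm → contributes +2 250 000 mm⁴
  top flange (beyond web): d = 65 mm → contributes +7 835 333 mm⁴
  bottom flange (beyond web): d = -65 mm → contributes +7 835 333 mm⁴
Total I = 17 920 667 mm⁴.

I_xx ≈ 1.79 × 10⁷ mm⁴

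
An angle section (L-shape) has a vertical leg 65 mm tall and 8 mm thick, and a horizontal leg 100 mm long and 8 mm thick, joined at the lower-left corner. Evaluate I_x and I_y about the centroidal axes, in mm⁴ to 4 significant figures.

Treat the section as a set of non-overlapping primitives; coordinates are from the bounding-box lower-left.
Vertical leg: 8 × 65, A = 520 mm², y = 32.5 mm, Ī = 183 083 mm⁴.
Horizontal leg (remainder): 92 × 8, A = 736 mm², y = 4 mm, Ī = 3925.33 mm⁴.
Centroid: ȳ = ΣA·y / ΣA = 15.7994 mm.
Transfer each piece to the centroidal x-axis using Ī + A·d² with d = y − 15.7994:
  vertical leg: d = 16.7006 mm → contributes +328 117 mm⁴
  horizontal leg (remainder): d = -11.7994 mm → contributes +106 395 mm⁴
Total I = 434 512 mm⁴.
For the y-axis: x̄ = 33.2994 mm.
Repeating about the centroidal y-axis gives I_y = 1 283 682 mm⁴.

I_x ≈ 4.345 × 10⁵ mm⁴, I_y ≈ 1.284 × 10⁶ mm⁴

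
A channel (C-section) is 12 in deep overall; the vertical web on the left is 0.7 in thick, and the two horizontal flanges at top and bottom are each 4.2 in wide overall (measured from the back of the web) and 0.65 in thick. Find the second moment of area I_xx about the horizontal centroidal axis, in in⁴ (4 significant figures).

Treat the section as a set of non-overlapping primitives; coordinates are from the bounding-box lower-left.
Web: 0.7 × 12, A = 8.4 in², y = 6 in, Ī = 100.8 in⁴.
Top flange (beyond web): 3.5 × 0.65, A = 2.275 in², y = 11.675 in, Ī = 0.080099 in⁴.
Bottom flange (beyond web): 3.5 × 0.65, A = 2.275 in², y = 0.325 in, Ī = 0.080099 in⁴.
By symmetry the centroid is at mid-height, ȳ = 6 in.
Transfer each piece to the horizontal centroidal axis using Ī + A·d² with d = y − 6:
  web: d = 0 in → contributes +100.8 in⁴
  top flange (beyond web): d = 5.675 in → contributes +73.3479 in⁴
  bottom flange (beyond web): d = -5.675 in → contributes +73.3479 in⁴
Total I = 247.496 in⁴.

I_xx ≈ 247.5 in⁴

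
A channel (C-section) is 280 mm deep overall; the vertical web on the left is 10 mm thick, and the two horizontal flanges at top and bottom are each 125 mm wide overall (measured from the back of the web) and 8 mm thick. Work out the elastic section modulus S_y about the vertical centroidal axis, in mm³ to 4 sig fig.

S_y ≈ 6.709 × 10⁴ mm³

Treat the section as a set of non-overlapping primitives; coordinates are from the bounding-box lower-left.
Web: 10 × 280, A = 2 800 mm², x = 5 mm, Ī = 23333.3 mm⁴.
Top flange (beyond web): 115 × 8, A = 920 mm², x = 67.5 mm, Ī = 1 013 917 mm⁴.
Bottom flange (beyond web): 115 × 8, A = 920 mm², x = 67.5 mm, Ī = 1 013 917 mm⁴.
Centroid: x̄ = ΣA·x / ΣA = 29.7845 mm.
Transfer each piece to the vertical centroidal axis using Ī + A·d² with d = x − 29.7845:
  web: d = -24.7845 mm → contributes +1 743 291 mm⁴
  top flange (beyond web): d = 37.7155 mm → contributes +2 322 580 mm⁴
  bottom flange (beyond web): d = 37.7155 mm → contributes +2 322 580 mm⁴
Total I = 6 388 451 mm⁴.
Extreme fibre distance c = 95.2155 mm; S = I/c = 67094.6 mm³.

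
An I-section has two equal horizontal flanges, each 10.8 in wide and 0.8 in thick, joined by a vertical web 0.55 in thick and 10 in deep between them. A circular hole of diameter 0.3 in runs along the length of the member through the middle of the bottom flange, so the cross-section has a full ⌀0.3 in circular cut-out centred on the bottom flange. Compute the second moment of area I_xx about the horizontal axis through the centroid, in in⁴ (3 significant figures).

Split into non-overlapping primitives; take the origin at the lower-left of the bounding box.
Bottom flange: 10.8 × 0.8, A = 8.64 in², y = 0.4 in, Ī = 0.4608 in⁴.
Web: 0.55 × 10, A = 5.5 in², y = 5.8 in, Ī = 45.833 in⁴.
Top flange: 10.8 × 0.8, A = 8.64 in², y = 11.2 in, Ī = 0.4608 in⁴.
Hole (subtracted): ⌀0.3, A = 0.070686 in², y = 0.4 in, Ī = 0.00039761 in⁴.
Centroid: ȳ = ΣA·y / ΣA = 5.8168 in.
Transfer each piece to the horizontal axis through the centroid using Ī + A·d² with d = y − 5.8168:
  bottom flange: d = -5.4168 in → contributes +253.97 in⁴
  web: d = -0.016808 in → contributes +45.835 in⁴
  top flange: d = 5.3832 in → contributes +250.84 in⁴
  hole: d = -5.4168 in → contributes −2.0744 in⁴
Total I = 548.57 in⁴.

I_xx ≈ 549 in⁴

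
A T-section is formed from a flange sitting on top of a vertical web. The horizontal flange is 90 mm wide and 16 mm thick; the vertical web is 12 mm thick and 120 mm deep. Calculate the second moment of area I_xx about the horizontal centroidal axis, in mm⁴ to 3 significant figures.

I_xx ≈ 5.09 × 10⁶ mm⁴

Split into non-overlapping primitives; take the origin at the lower-left of the bounding box.
Flange: 90 × 16, A = 1 440 mm², y = 128 mm, Ī = 30 720 mm⁴.
Web: 12 × 120, A = 1 440 mm², y = 60 mm, Ī = 1 728 000 mm⁴.
Centroid: ȳ = ΣA·y / ΣA = 94 mm.
Transfer each piece to the horizontal centroidal axis using Ī + A·d² with d = y − 94:
  flange: d = 34 mm → contributes +1 695 360 mm⁴
  web: d = -34 mm → contributes +3 392 640 mm⁴
Total I = 5 088 000 mm⁴.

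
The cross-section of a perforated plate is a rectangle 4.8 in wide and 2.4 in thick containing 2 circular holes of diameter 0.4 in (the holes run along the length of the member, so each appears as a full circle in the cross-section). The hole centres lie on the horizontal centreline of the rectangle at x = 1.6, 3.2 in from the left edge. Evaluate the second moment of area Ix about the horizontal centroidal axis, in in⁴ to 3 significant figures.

Decompose the section into non-overlapping parts with the origin at the bottom-left of its bounding rectangle.
Plate: 4.8 × 2.4, A = 11.52 in², y = 1.2 in, Ī = 5.5296 in⁴.
Hole 1 (subtracted): ⌀0.4, A = 0.12566 in², y = 1.2 in, Ī = 0.0012566 in⁴.
Hole 2 (subtracted): ⌀0.4, A = 0.12566 in², y = 1.2 in, Ī = 0.0012566 in⁴.
By symmetry the centroid is at mid-height, ȳ = 1.2 in.
All pieces are centred on the horizontal centroidal axis, so I = ΣĪ (holes subtracted) = 5.5271 in⁴.

Ix ≈ 5.53 in⁴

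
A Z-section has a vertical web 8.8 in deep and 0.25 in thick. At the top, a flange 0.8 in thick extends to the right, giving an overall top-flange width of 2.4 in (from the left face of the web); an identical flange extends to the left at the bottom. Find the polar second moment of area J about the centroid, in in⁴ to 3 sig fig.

J ≈ 75.7 in⁴

Split into non-overlapping primitives; take the origin at the lower-left of the bounding box.
Web: 0.25 × 8.8, A = 2.2 in², y = 4.4 in, Ī = 14.197 in⁴.
Top flange (beyond web): 2.15 × 0.8, A = 1.72 in², y = 8.4 in, Ī = 0.091733 in⁴.
Bottom flange (beyond web): 2.15 × 0.8, A = 1.72 in², y = 0.4 in, Ī = 0.091733 in⁴.
Centroid: ȳ = ΣA·y / ΣA = 4.4 in.
Transfer each piece to the centroidal x-axis using Ī + A·d² with d = y − 4.4:
  web: d = 0 in → contributes +14.197 in⁴
  top flange (beyond web): d = 4 in → contributes +27.612 in⁴
  bottom flange (beyond web): d = -4 in → contributes +27.612 in⁴
Total I = 69.421 in⁴.
For the y-axis: x̄ = 2.275 in.
Repeating about the centroidal y-axis gives I_y = 6.2902 in⁴.
Polar second moment: J = I_x + I_y = 75.711 in⁴.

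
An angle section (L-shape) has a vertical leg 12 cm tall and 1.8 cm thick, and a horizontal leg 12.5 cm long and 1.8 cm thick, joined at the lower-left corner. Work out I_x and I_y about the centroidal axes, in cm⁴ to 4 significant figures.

I_x ≈ 529.2 cm⁴, I_y ≈ 587.3 cm⁴

Break the section into simple shapes (no overlaps), measuring from the bottom-left corner of the bounding box.
Vertical leg: 1.8 × 12, A = 21.6 cm², y = 6 cm, Ī = 259.2 cm⁴.
Horizontal leg (remainder): 10.7 × 1.8, A = 19.26 cm², y = 0.9 cm, Ī = 5.2002 cm⁴.
Centroid: ȳ = ΣA·y / ΣA = 3.59604 cm.
Transfer each piece to the centroidal x-axis using Ī + A·d² with d = y − 3.59604:
  vertical leg: d = 2.40396 cm → contributes +384.027 cm⁴
  horizontal leg (remainder): d = -2.69604 cm → contributes +145.194 cm⁴
Total I = 529.221 cm⁴.
For the y-axis: x̄ = 3.84604 cm.
Repeating about the centroidal y-axis gives I_y = 587.303 cm⁴.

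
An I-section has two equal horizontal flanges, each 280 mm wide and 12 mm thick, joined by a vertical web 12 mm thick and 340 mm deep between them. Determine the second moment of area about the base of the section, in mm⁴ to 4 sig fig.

Split into non-overlapping primitives; take the origin at the lower-left of the bounding box.
Bottom flange: 280 × 12, A = 3 360 mm², y = 6 mm, Ī = 40 320 mm⁴.
Web: 12 × 340, A = 4 080 mm², y = 182 mm, Ī = 39 304 000 mm⁴.
Top flange: 280 × 12, A = 3 360 mm², y = 358 mm, Ī = 40 320 mm⁴.
Transfer each piece to a horizontal axis along the bottom face using Ī + A·d² with d = y − 0:
  bottom flange: d = 6 mm → contributes +161 280 mm⁴
  web: d = 182 mm → contributes +174 449 920 mm⁴
  top flange: d = 358 mm → contributes +430 671 360 mm⁴
Total I = 605 282 560 mm⁴.

I_base ≈ 6.053 × 10⁸ mm⁴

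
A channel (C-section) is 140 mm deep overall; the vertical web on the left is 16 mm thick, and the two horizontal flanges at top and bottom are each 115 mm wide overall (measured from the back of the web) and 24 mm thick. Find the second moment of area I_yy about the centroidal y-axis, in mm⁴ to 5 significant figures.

Split into non-overlapping primitives; take the origin at the lower-left of the bounding box.
Web: 16 × 140, A = 2 240 mm², x = 8 mm, Ī = 47786.67 mm⁴.
Top flange (beyond web): 99 × 24, A = 2 376 mm², x = 65.5 mm, Ī = 1 940 598 mm⁴.
Bottom flange (beyond web): 99 × 24, A = 2 376 mm², x = 65.5 mm, Ī = 1 940 598 mm⁴.
Centroid: x̄ = ΣA·x / ΣA = 47.07895 mm.
Transfer each piece to the centroidal y-axis using Ī + A·d² with d = x − 47.07895:
  web: d = -39.07895 mm → contributes +3 468 634 mm⁴
  top flange (beyond web): d = 18.42105 mm → contributes +2 746 858 mm⁴
  bottom flange (beyond web): d = 18.42105 mm → contributes +2 746 858 mm⁴
Total I = 8 962 351 mm⁴.

I_yy ≈ 8.9624 × 10⁶ mm⁴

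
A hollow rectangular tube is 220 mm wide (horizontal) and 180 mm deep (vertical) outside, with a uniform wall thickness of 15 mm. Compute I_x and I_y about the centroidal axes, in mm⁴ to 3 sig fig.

Decompose the section into non-overlapping parts with the origin at the bottom-left of its bounding rectangle.
Outer rectangle: 220 × 180, A = 39 600 mm², y = 90 mm, Ī = 106 920 000 mm⁴.
Inner void (subtracted): 190 × 150, A = 28 500 mm², y = 90 mm, Ī = 53 437 500 mm⁴.
By symmetry the centroid is at mid-height, ȳ = 90 mm.
All pieces are centred on the centroidal x-axis, so I = ΣĪ (holes subtracted) = 53 482 500 mm⁴.
Repeating about the centroidal y-axis gives I_y = 73 982 500 mm⁴.

I_x ≈ 5.35 × 10⁷ mm⁴, I_y ≈ 7.40 × 10⁷ mm⁴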